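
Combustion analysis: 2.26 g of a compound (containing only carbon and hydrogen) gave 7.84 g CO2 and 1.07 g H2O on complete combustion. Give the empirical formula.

C3H2

mol C = 7.84 / 44.01 = 0.1781; mass C = 0.1781 × 12.01 = 2.139 g
mol H = 2 × (1.07 / 18.02) = 0.1188; mass H = 0.1188 × 1.008 = 0.1197 g
Divide by the smallest (0.1188 mol H): C 1.500, H 1.000
×2: C 3.00, H 2.00 → C3H2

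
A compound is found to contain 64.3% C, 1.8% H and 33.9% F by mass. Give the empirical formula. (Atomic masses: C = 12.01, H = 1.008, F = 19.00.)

Assume 100 g: 64.3 g C, 1.8 g H, 33.9 g F.
C: 64.3 g ÷ 12.01 g/mol = 5.354 mol
H: 1.8 g ÷ 1.008 g/mol = 1.786 mol
F: 33.9 g ÷ 19.00 g/mol = 1.784 mol
Divide by the smallest (1.784 mol F): C 3.001, H 1.001, F 1.000
→ C3HF

C3HF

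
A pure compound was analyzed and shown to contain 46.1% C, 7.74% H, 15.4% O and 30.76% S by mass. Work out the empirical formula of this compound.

C4H8OS

Assume 100 g: 46.1 g C, 7.74 g H, 15.4 g O, 30.76 g S.
C: 46.1 g ÷ 12.01 g/mol = 3.838 mol
H: 7.74 g ÷ 1.008 g/mol = 7.679 mol
O: 15.4 g ÷ 16.00 g/mol = 0.9625 mol
S: 30.76 g ÷ 32.07 g/mol = 0.9592 mol
Smallest is S at 0.9592 mol; normalising gives C 4.002, H 8.006, O 1.003, S 1.000
≈ 4:8:1:1 → C4H8OS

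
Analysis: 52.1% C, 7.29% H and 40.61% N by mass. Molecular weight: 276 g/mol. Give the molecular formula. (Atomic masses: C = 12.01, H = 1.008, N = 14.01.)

C12H20N8

Assume 100 g: 52.1 g C, 7.29 g H, 40.61 g N.
Moles — C: 52.1 / 12.01 = 4.338 mol; H: 7.29 / 1.008 = 7.232 mol; N: 40.61 / 14.01 = 2.899 mol
Ratios (÷ 2.899): C 1.497, H 2.495, N 1.000
Scaling by 2: C 2.99, H 4.99, N 2.00 → C3H5N2
Empirical-formula mass = 69.09 g/mol
n = 276 / 69.09 = 3.99 ≈ 4
Molecular formula = (C3H5N2)×4 = C12H20N8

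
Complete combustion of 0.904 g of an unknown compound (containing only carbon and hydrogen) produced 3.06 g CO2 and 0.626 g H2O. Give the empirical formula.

mol C = 3.06 / 44.01 = 0.06953; mass C = 0.06953 × 12.01 = 0.8351 g
mol H = 2 × (0.626 / 18.02) = 0.06948; mass H = 0.06948 × 1.008 = 0.07003 g
Divide by the smallest (0.06948 mol H): C 1.001, H 1.000
→ CH

CH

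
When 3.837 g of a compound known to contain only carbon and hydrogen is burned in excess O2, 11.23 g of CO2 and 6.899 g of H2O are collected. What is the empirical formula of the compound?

CH3

mol C = 11.23 / 44.01 = 0.2552; mass C = 0.2552 × 12.01 = 3.065 g
mol H = 2 × (6.899 / 18.02) = 0.7657; mass H = 0.7657 × 1.008 = 0.7718 g
Ratios (÷ 0.2552): C 1.000, H 3.001
→ CH3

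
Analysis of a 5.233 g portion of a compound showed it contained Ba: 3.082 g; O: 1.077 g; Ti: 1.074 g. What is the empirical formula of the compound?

BaO3Ti

Ba: 3.082 g ÷ 137.33 g/mol = 0.02244 mol
O: 1.077 g ÷ 16.00 g/mol = 0.06731 mol
Ti: 1.074 g ÷ 47.87 g/mol = 0.02244 mol
Divide by the smallest (0.02244 mol Ti): Ba 1.000, O 3.000, Ti 1.000
≈ 1:3:1 → BaO3Ti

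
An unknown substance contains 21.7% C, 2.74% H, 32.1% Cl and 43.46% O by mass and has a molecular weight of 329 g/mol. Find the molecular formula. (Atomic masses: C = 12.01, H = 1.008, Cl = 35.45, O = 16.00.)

Assume 100 g: 21.7 g C, 2.74 g H, 32.1 g Cl, 43.46 g O.
C: 21.7 g ÷ 12.01 g/mol = 1.807 mol
H: 2.74 g ÷ 1.008 g/mol = 2.718 mol
Cl: 32.1 g ÷ 35.45 g/mol = 0.9055 mol
O: 43.46 g ÷ 16.00 g/mol = 2.716 mol
Divide by the smallest (0.9055 mol Cl): C 1.995, H 3.002, Cl 1.000, O 3.000
→ C2H3ClO3
Empirical-formula mass = 110.49 g/mol
n = 329 / 110.49 = 2.98 ≈ 3
Molecular formula = (C2H3ClO3)×3 = C6H9Cl3O9

C6H9Cl3O9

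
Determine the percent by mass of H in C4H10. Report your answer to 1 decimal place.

Molar mass = 4(12.01) + 10(1.008) = 58.120 g/mol
Mass of H per mole = 10 × 1.008 = 10.080 g
% H = 10.080 / 58.120 × 100 = 17.3%

17.3%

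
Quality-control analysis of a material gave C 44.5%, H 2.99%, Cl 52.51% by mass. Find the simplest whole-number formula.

Assume 100 g: 44.5 g C, 2.99 g H, 52.51 g Cl.
n(C) = 44.5/12.01 = 3.705, n(H) = 2.99/1.008 = 2.966, n(Cl) = 52.51/35.45 = 1.481
Divide by the smallest (1.481 mol Cl): C 2.501, H 2.003, Cl 1.000
Multiply by 2: C 5.00, H 4.01, Cl 2.00 → C5H4Cl2

C5H4Cl2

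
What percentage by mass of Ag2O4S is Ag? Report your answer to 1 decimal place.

69.2%

Molar mass = 2(107.87) + 4(16.00) + 1(32.07) = 311.810 g/mol
Mass of Ag per mole = 2 × 107.87 = 215.740 g
% Ag = 215.740 / 311.810 × 100 = 69.2%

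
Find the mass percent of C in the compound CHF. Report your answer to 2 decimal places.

Molar mass = 1(12.01) + 1(1.008) + 1(19.00) = 32.018 g/mol
Mass of C per mole = 1 × 12.01 = 12.010 g
% C = 12.010 / 32.018 × 100 = 37.51%

37.51%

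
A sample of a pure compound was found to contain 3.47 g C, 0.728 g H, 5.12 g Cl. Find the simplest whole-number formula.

C2H5Cl

n(C) = 3.47/12.01 = 0.2889, n(H) = 0.728/1.008 = 0.7222, n(Cl) = 5.12/35.45 = 0.1444
Divide by the smallest (0.1444 mol Cl): C 2.000, H 5.001, Cl 1.000
→ C2H5Cl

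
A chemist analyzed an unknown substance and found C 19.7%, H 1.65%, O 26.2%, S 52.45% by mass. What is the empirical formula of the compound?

Assume 100 g: 19.7 g C, 1.65 g H, 26.2 g O, 52.45 g S.
C: 19.7 g ÷ 12.01 g/mol = 1.64 mol
H: 1.65 g ÷ 1.008 g/mol = 1.637 mol
O: 26.2 g ÷ 16.00 g/mol = 1.637 mol
S: 52.45 g ÷ 32.07 g/mol = 1.635 mol
Divide by the smallest (1.635 mol S): C 1.003, H 1.001, O 1.001, S 1.000
Ratio ≈ 1:1:1:1, so the empirical formula is CHOS

CHOS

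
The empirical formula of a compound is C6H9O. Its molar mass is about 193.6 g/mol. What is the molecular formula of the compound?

Empirical-formula mass = 97.13 g/mol
n = 193.6 / 97.13 = 1.99 ≈ 2
Molecular formula = (C6H9O)2 = C12H18O2

C12H18O2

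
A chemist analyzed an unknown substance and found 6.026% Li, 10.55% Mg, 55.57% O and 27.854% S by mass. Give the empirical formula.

Li2MgO8S2

Assume 100 g: 6.026 g Li, 10.55 g Mg, 55.57 g O, 27.854 g S.
n(Li) = 6.026/6.94 = 0.8683, n(Mg) = 10.55/24.31 = 0.434, n(O) = 55.57/16.00 = 3.473, n(S) = 27.854/32.07 = 0.8685
Divide by the smallest (0.434 mol Mg): Li 2.001, Mg 1.000, O 8.003, S 2.001
Ratio ≈ 2:1:8:2, so the empirical formula is Li2MgO8S2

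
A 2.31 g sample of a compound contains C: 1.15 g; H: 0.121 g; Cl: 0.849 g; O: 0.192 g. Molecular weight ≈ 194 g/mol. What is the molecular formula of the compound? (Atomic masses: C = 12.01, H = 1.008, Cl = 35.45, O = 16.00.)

C8H10Cl2O

C: 1.15 g ÷ 12.01 g/mol = 0.09575 mol
H: 0.121 g ÷ 1.008 g/mol = 0.12 mol
Cl: 0.849 g ÷ 35.45 g/mol = 0.02395 mol
O: 0.192 g ÷ 16.00 g/mol = 0.012 mol
Ratios (÷ 0.012): C 7.979, H 10.003, Cl 1.996, O 1.000
→ C8H10Cl2O
Empirical-formula mass = 193.06 g/mol
n = 194 / 193.06 = 1.00 ≈ 1
Molecular formula = empirical formula = C8H10Cl2O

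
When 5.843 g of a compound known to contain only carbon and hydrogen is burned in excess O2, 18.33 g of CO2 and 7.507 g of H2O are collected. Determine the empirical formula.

mol C = 18.33 / 44.01 = 0.4165; mass C = 0.4165 × 12.01 = 5.002 g
mol H = 2 × (7.507 / 18.02) = 0.8332; mass H = 0.8332 × 1.008 = 0.8399 g
Divide by the smallest (0.4165 mol C): C 1.000, H 2.000
≈ 1:2 → CH2

CH2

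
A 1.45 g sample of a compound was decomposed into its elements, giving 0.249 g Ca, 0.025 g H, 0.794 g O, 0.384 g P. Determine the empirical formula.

n(Ca) = 0.249/40.08 = 0.006213, n(H) = 0.025/1.008 = 0.0248, n(O) = 0.794/16.00 = 0.04963, n(P) = 0.384/30.97 = 0.0124
Smallest is Ca at 0.006213 mol; normalising gives Ca 1.000, H 3.992, O 7.988, P 1.996
≈ 1:4:8:2 → CaH4O8P2

CaH4O8P2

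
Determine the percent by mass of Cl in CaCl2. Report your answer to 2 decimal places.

63.89%

Molar mass = 1(40.08) + 2(35.45) = 110.980 g/mol
Mass of Cl per mole = 2 × 35.45 = 70.900 g
% Cl = 70.900 / 110.980 × 100 = 63.89%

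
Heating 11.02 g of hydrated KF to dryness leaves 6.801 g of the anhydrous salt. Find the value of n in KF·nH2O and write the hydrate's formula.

Mass of water lost = 11.02 − 6.801 = 4.219 g → 4.219 / 18.02 = 0.2341 mol H2O
Molar mass of KF = 58.10 g/mol → mol KF = 6.801 / 58.10 = 0.1171
n = 0.2341 / 0.1171 = 2.00 ≈ 2 → KF·2H2O

KF·2H2O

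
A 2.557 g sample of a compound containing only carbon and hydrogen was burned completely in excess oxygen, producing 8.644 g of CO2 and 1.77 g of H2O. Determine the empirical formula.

CH

mol C = 8.644 / 44.01 = 0.1964; mass C = 0.1964 × 12.01 = 2.359 g
mol H = 2 × (1.77 / 18.02) = 0.1964; mass H = 0.1964 × 1.008 = 0.1980 g
Smallest is C at 0.1964 mol; normalising gives C 1.000, H 1.000
→ CH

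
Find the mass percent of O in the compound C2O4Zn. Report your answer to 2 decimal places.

Molar mass = 2(12.01) + 4(16.00) + 1(65.38) = 153.400 g/mol
Mass of O per mole = 4 × 16.00 = 64.000 g
% O = 64.000 / 153.400 × 100 = 41.72%

41.72%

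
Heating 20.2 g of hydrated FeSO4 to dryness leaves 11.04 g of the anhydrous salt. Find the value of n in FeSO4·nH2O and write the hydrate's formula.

FeSO4·7H2O

Mass of water lost = 20.2 − 11.04 = 9.16 g → 9.16 / 18.02 = 0.5083 mol H2O
Molar mass of FeSO4 = 151.92 g/mol → mol FeSO4 = 11.04 / 151.92 = 0.07267
n = 0.5083 / 0.07267 = 6.99 ≈ 7 → FeSO4·7H2O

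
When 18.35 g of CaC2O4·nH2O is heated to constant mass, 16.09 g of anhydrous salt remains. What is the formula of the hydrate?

Mass of water lost = 18.35 − 16.09 = 2.26 g → 2.26 / 18.02 = 0.1254 mol H2O
Molar mass of CaC2O4 = 128.10 g/mol → mol CaC2O4 = 16.09 / 128.10 = 0.1256
n = 0.1254 / 0.1256 = 1.00 ≈ 1 → CaC2O4·H2O

CaC2O4·H2O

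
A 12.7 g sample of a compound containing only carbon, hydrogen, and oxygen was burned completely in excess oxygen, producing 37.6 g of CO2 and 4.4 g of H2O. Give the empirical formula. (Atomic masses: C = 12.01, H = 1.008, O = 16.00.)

C7H4O

mol C = 37.6 / 44.01 = 0.8544; mass C = 0.8544 × 12.01 = 10.26 g
mol H = 2 × (4.4 / 18.02) = 0.4883; mass H = 0.4883 × 1.008 = 0.4923 g
mass O = 12.7 − (10.75) = 1.947 g → mol O = 0.1217
Divide by the smallest (0.1217 mol O): C 7.021, H 4.013, O 1.000
Ratio ≈ 7:4:1, so the empirical formula is C7H4O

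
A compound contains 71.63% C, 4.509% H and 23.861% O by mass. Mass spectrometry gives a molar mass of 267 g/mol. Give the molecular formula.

C16H12O4

Assume 100 g: 71.63 g C, 4.509 g H, 23.861 g O.
Moles — C: 71.63 / 12.01 = 5.964 mol; H: 4.509 / 1.008 = 4.473 mol; O: 23.861 / 16.00 = 1.491 mol
Ratios (÷ 1.491): C 3.999, H 3.000, O 1.000
Ratio ≈ 4:3:1, so the empirical formula is C4H3O
Empirical-formula mass = 67.06 g/mol
n = 267 / 67.06 = 3.98 ≈ 4
Molecular formula = (C4H3O)×4 = C16H12O4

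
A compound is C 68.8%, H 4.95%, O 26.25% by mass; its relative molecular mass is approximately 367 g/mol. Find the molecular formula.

Assume 100 g: 68.8 g C, 4.95 g H, 26.25 g O.
n(C) = 68.8/12.01 = 5.729, n(H) = 4.95/1.008 = 4.911, n(O) = 26.25/16.00 = 1.641
Smallest is O at 1.641 mol; normalising gives C 3.492, H 2.993, O 1.000
Multiply by 2: C 6.98, H 5.99, O 2.00 → C7H6O2
Empirical-formula mass = 122.12 g/mol
n = 367 / 122.12 = 3.01 ≈ 3
Molecular formula = (C7H6O2)×3 = C21H18O6

C21H18O6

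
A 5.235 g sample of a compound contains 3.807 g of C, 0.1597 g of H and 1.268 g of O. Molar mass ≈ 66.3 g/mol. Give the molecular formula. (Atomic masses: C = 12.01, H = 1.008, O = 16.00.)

C4H2O

C: 3.807 g ÷ 12.01 g/mol = 0.317 mol
H: 0.1597 g ÷ 1.008 g/mol = 0.1584 mol
O: 1.268 g ÷ 16.00 g/mol = 0.07925 mol
Smallest is O at 0.07925 mol; normalising gives C 4.000, H 1.999, O 1.000
≈ 4:2:1 → C4H2O
Empirical-formula mass = 66.06 g/mol
n = 66.3 / 66.06 = 1.00 ≈ 1
Molecular formula = empirical formula = C4H2O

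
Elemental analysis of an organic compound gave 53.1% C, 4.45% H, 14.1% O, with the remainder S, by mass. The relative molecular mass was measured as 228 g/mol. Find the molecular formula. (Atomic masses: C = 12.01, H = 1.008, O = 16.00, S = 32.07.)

C10H10O2S2

Assume 100 g: 53.1 g C, 4.45 g H, 14.1 g O, 28.35 g S.
C: 53.1 g ÷ 12.01 g/mol = 4.421 mol
H: 4.45 g ÷ 1.008 g/mol = 4.415 mol
O: 14.1 g ÷ 16.00 g/mol = 0.8812 mol
S: 28.35 g ÷ 32.07 g/mol = 0.884 mol
Smallest is O at 0.8812 mol; normalising gives C 5.017, H 5.010, O 1.000, S 1.003
≈ 5:5:1:1 → C5H5OS
Empirical-formula mass = 113.16 g/mol
n = 228 / 113.16 = 2.01 ≈ 2
Molecular formula = (C5H5OS)×2 = C10H10O2S2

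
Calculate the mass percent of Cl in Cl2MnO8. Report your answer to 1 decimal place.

Molar mass = 2(35.45) + 1(54.94) + 8(16.00) = 253.840 g/mol
Mass of Cl per mole = 2 × 35.45 = 70.900 g
% Cl = 70.900 / 253.840 × 100 = 27.9%

27.9%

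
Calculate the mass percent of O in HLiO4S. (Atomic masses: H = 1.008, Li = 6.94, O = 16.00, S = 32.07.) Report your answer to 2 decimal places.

61.53%

Molar mass = 1(1.008) + 1(6.94) + 4(16.00) + 1(32.07) = 104.018 g/mol
Mass of O per mole = 4 × 16.00 = 64.000 g
% O = 64.000 / 104.018 × 100 = 61.53%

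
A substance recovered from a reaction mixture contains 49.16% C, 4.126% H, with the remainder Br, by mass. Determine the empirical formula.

Assume 100 g: 49.16 g C, 4.126 g H, 46.714 g Br.
Moles — C: 49.16 / 12.01 = 4.093 mol; H: 4.126 / 1.008 = 4.093 mol; Br: 46.714 / 79.90 = 0.5847 mol
Divide by the smallest (0.5847 mol Br): C 7.001, H 7.001, Br 1.000
≈ 7:7:1 → C7H7Br

C7H7Br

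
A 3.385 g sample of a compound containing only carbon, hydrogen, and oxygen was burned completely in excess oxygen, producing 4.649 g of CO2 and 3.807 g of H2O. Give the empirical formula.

mol C = 4.649 / 44.01 = 0.1056; mass C = 0.1056 × 12.01 = 1.269 g
mol H = 2 × (3.807 / 18.02) = 0.4225; mass H = 0.4225 × 1.008 = 0.4259 g
mass O = 3.385 − (1.695) = 1.690 g → mol O = 0.1057
Divide by the smallest (0.1056 mol C): C 1.000, H 4.000, O 1.000
Ratio ≈ 1:4:1, so the empirical formula is CH4O

CH4O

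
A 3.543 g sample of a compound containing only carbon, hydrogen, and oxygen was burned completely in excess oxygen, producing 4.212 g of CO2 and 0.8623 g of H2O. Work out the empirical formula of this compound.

mol C = 4.212 / 44.01 = 0.09571; mass C = 0.09571 × 12.01 = 1.149 g
mol H = 2 × (0.8623 / 18.02) = 0.09570; mass H = 0.09570 × 1.008 = 0.09647 g
mass O = 3.543 − (1.246) = 2.297 g → mol O = 0.1436
Divide by the smallest (0.0957 mol H): C 1.000, H 1.000, O 1.500
Scaling by 2: C 2.00, H 2.00, O 3.00 → C2H2O3

C2H2O3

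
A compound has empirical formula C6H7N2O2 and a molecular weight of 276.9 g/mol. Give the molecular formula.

C12H14N4O4

Empirical-formula mass = 139.14 g/mol
n = 276.9 / 139.14 = 1.99 ≈ 2
Molecular formula = (C6H7N2O2)2 = C12H14N4O4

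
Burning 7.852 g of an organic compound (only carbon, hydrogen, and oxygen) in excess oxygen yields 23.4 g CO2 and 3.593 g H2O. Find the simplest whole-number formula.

mol C = 23.4 / 44.01 = 0.5317; mass C = 0.5317 × 12.01 = 6.386 g
mol H = 2 × (3.593 / 18.02) = 0.3988; mass H = 0.3988 × 1.008 = 0.4020 g
mass O = 7.852 − (6.788) = 1.064 g → mol O = 0.06652
Ratios (÷ 0.06652): C 7.993, H 5.995, O 1.000
≈ 8:6:1 → C8H6O

C8H6O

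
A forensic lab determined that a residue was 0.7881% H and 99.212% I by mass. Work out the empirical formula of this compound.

HI

Assume 100 g: 0.7881 g H, 99.212 g I.
H: 0.7881 g ÷ 1.008 g/mol = 0.7818 mol
I: 99.212 g ÷ 126.90 g/mol = 0.7818 mol
Ratios (÷ 0.7818): H 1.000, I 1.000
→ HI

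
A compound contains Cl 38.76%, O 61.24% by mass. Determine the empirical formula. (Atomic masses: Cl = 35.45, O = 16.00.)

Assume 100 g: 38.76 g Cl, 61.24 g O.
Moles — Cl: 38.76 / 35.45 = 1.093 mol; O: 61.24 / 16.00 = 3.828 mol
Divide by the smallest (1.093 mol Cl): Cl 1.000, O 3.501
Scaling by 2: Cl 2.00, O 7.00 → Cl2O7

Cl2O7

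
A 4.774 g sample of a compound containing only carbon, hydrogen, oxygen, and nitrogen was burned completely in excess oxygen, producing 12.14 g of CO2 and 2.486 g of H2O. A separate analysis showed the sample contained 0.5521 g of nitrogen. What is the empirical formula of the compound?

C7H7NO

mol C = 12.14 / 44.01 = 0.2758; mass C = 0.2758 × 12.01 = 3.313 g
mol H = 2 × (2.486 / 18.02) = 0.2759; mass H = 0.2759 × 1.008 = 0.2781 g
mol N = 0.5521 / 14.01 = 0.03941
mass O = 4.774 − (4.143) = 0.6309 g → mol O = 0.03943
Divide by the smallest (0.03941 mol N): C 7.000, H 7.002, N 1.000, O 1.001
Ratio ≈ 7:7:1:1, so the empirical formula is C7H7NO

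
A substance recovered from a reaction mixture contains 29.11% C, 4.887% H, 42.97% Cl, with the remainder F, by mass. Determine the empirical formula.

C2H4ClF

Assume 100 g: 29.11 g C, 4.887 g H, 42.97 g Cl, 23.033 g F.
C: 29.11 g ÷ 12.01 g/mol = 2.424 mol
H: 4.887 g ÷ 1.008 g/mol = 4.848 mol
Cl: 42.97 g ÷ 35.45 g/mol = 1.212 mol
F: 23.033 g ÷ 19.00 g/mol = 1.212 mol
Ratios (÷ 1.212): C 2.000, H 4.000, Cl 1.000, F 1.000
Ratio ≈ 2:4:1:1, so the empirical formula is C2H4ClF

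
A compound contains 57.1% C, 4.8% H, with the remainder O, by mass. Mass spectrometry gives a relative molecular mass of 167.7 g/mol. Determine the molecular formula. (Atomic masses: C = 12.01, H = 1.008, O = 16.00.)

C8H8O4

Assume 100 g: 57.1 g C, 4.8 g H, 38.1 g O.
Moles — C: 57.1 / 12.01 = 4.754 mol; H: 4.8 / 1.008 = 4.762 mol; O: 38.1 / 16.00 = 2.381 mol
Smallest is O at 2.381 mol; normalising gives C 1.997, H 2.000, O 1.000
Ratio ≈ 2:2:1, so the empirical formula is C2H2O
Empirical-formula mass = 42.04 g/mol
n = 167.7 / 42.04 = 3.99 ≈ 4
Molecular formula = (C2H2O)×4 = C8H8O4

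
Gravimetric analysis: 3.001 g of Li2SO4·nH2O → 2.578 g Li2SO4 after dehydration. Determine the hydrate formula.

Li2SO4·H2O

Mass of water lost = 3.001 − 2.578 = 0.423 g → 0.423 / 18.02 = 0.02347 mol H2O
Molar mass of Li2SO4 = 109.95 g/mol → mol Li2SO4 = 2.578 / 109.95 = 0.02345
n = 0.02347 / 0.02345 = 1.00 ≈ 1 → Li2SO4·H2O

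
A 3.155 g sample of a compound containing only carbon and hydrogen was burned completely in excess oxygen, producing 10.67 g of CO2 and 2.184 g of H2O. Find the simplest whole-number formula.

mol C = 10.67 / 44.01 = 0.2424; mass C = 0.2424 × 12.01 = 2.912 g
mol H = 2 × (2.184 / 18.02) = 0.2424; mass H = 0.2424 × 1.008 = 0.2443 g
Smallest is H at 0.2424 mol; normalising gives C 1.000, H 1.000
→ CH

CH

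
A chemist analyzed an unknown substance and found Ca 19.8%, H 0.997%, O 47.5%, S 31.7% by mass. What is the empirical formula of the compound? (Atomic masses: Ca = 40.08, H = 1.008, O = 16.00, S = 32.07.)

CaH2O6S2

Assume 100 g: 19.8 g Ca, 0.997 g H, 47.5 g O, 31.7 g S.
Moles — Ca: 19.8 / 40.08 = 0.494 mol; H: 0.997 / 1.008 = 0.9891 mol; O: 47.5 / 16.00 = 2.969 mol; S: 31.7 / 32.07 = 0.9885 mol
Smallest is Ca at 0.494 mol; normalising gives Ca 1.000, H 2.002, O 6.009, S 2.001
Ratio ≈ 1:2:6:2, so the empirical formula is CaH2O6S2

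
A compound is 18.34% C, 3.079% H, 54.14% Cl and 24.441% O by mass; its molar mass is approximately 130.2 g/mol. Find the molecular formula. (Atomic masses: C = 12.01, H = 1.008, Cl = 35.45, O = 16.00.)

Assume 100 g: 18.34 g C, 3.079 g H, 54.14 g Cl, 24.441 g O.
C: 18.34 g ÷ 12.01 g/mol = 1.527 mol
H: 3.079 g ÷ 1.008 g/mol = 3.055 mol
Cl: 54.14 g ÷ 35.45 g/mol = 1.527 mol
O: 24.441 g ÷ 16.00 g/mol = 1.528 mol
Smallest is C at 1.527 mol; normalising gives C 1.000, H 2.000, Cl 1.000, O 1.000
→ CH2ClO
Empirical-formula mass = 65.48 g/mol
n = 130.2 / 65.48 = 1.99 ≈ 2
Molecular formula = (CH2ClO)×2 = C2H4Cl2O2

C2H4Cl2O2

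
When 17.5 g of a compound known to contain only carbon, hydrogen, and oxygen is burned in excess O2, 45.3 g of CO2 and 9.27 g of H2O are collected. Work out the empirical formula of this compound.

C4H4O

mol C = 45.3 / 44.01 = 1.029; mass C = 1.029 × 12.01 = 12.36 g
mol H = 2 × (9.27 / 18.02) = 1.029; mass H = 1.029 × 1.008 = 1.037 g
mass O = 17.5 − (13.40) = 4.101 g → mol O = 0.2563
Divide by the smallest (0.2563 mol O): C 4.016, H 4.014, O 1.000
Ratio ≈ 4:4:1, so the empirical formula is C4H4O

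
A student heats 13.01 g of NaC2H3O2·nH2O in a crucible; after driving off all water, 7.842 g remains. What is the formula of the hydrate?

Mass of water lost = 13.01 − 7.842 = 5.168 g → 5.168 / 18.02 = 0.2868 mol H2O
Molar mass of NaC2H3O2 = 82.03 g/mol → mol NaC2H3O2 = 7.842 / 82.03 = 0.09559
n = 0.2868 / 0.09559 = 3.00 ≈ 3 → NaC2H3O2·3H2O

NaC2H3O2·3H2O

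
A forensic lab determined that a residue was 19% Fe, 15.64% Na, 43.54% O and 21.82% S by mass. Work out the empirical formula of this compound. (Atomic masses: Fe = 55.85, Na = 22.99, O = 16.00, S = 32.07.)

FeNa2O8S2

Assume 100 g: 19 g Fe, 15.64 g Na, 43.54 g O, 21.82 g S.
Fe: 19 g ÷ 55.85 g/mol = 0.3402 mol
Na: 15.64 g ÷ 22.99 g/mol = 0.6803 mol
O: 43.54 g ÷ 16.00 g/mol = 2.721 mol
S: 21.82 g ÷ 32.07 g/mol = 0.6804 mol
Divide by the smallest (0.3402 mol Fe): Fe 1.000, Na 2.000, O 7.999, S 2.000
Ratio ≈ 1:2:8:2, so the empirical formula is FeNa2O8S2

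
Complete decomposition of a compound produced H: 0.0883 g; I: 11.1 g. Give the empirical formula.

HI

Moles — H: 0.0883 / 1.008 = 0.0876 mol; I: 11.1 / 126.90 = 0.08747 mol
Divide by the smallest (0.08747 mol I): H 1.001, I 1.000
→ HI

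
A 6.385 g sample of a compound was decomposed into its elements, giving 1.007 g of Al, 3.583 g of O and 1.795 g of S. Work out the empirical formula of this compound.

Al2O12S3

n(Al) = 1.007/26.98 = 0.03732, n(O) = 3.583/16.00 = 0.2239, n(S) = 1.795/32.07 = 0.05597
Divide by the smallest (0.03732 mol Al): Al 1.000, O 6.000, S 1.500
×2: Al 2.00, O 12.00, S 3.00 → Al2O12S3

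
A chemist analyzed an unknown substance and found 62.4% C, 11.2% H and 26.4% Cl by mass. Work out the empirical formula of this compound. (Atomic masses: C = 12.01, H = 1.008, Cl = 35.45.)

Assume 100 g: 62.4 g C, 11.2 g H, 26.4 g Cl.
n(C) = 62.4/12.01 = 5.196, n(H) = 11.2/1.008 = 11.11, n(Cl) = 26.4/35.45 = 0.7447
Smallest is Cl at 0.7447 mol; normalising gives C 6.977, H 14.920, Cl 1.000
Ratio ≈ 7:15:1, so the empirical formula is C7H15Cl

C7H15Cl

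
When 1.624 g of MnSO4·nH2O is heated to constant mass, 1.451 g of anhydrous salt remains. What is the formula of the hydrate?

Mass of water lost = 1.624 − 1.451 = 0.173 g → 0.173 / 18.02 = 0.0096 mol H2O
Molar mass of MnSO4 = 151.01 g/mol → mol MnSO4 = 1.451 / 151.01 = 0.009609
n = 0.0096 / 0.009609 = 1.00 ≈ 1 → MnSO4·H2O

MnSO4·H2O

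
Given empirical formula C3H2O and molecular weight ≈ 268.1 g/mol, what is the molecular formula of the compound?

Empirical-formula mass = 54.05 g/mol
n = 268.1 / 54.05 = 4.96 ≈ 5
Molecular formula = (C3H2O)5 = C15H10O5

C15H10O5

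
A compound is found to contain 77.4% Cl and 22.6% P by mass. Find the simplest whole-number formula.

Cl3P

Assume 100 g: 77.4 g Cl, 22.6 g P.
n(Cl) = 77.4/35.45 = 2.183, n(P) = 22.6/30.97 = 0.7297
Ratios (÷ 0.7297): Cl 2.992, P 1.000
≈ 3:1 → Cl3P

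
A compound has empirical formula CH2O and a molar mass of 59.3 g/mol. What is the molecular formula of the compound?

Empirical-formula mass = 30.03 g/mol
n = 59.3 / 30.03 = 1.97 ≈ 2
Molecular formula = (CH2O)2 = C2H4O2

C2H4O2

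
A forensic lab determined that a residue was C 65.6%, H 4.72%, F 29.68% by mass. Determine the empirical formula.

C7H6F2

Assume 100 g: 65.6 g C, 4.72 g H, 29.68 g F.
Moles — C: 65.6 / 12.01 = 5.462 mol; H: 4.72 / 1.008 = 4.683 mol; F: 29.68 / 19.00 = 1.562 mol
Smallest is F at 1.562 mol; normalising gives C 3.497, H 2.998, F 1.000
Scaling by 2: C 6.99, H 6.00, F 2.00 → C7H6F2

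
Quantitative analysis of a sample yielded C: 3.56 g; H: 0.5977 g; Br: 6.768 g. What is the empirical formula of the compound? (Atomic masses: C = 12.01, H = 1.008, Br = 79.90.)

C7H14Br2

C: 3.56 g ÷ 12.01 g/mol = 0.2964 mol
H: 0.5977 g ÷ 1.008 g/mol = 0.593 mol
Br: 6.768 g ÷ 79.90 g/mol = 0.08471 mol
Smallest is Br at 0.08471 mol; normalising gives C 3.499, H 7.000, Br 1.000
×2: C 7.00, H 14.00, Br 2.00 → C7H14Br2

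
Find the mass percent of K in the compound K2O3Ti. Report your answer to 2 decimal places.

Molar mass = 2(39.10) + 3(16.00) + 1(47.87) = 174.070 g/mol
Mass of K per mole = 2 × 39.10 = 78.200 g
% K = 78.200 / 174.070 × 100 = 44.92%

44.92%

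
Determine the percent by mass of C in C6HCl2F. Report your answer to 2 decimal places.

Molar mass = 6(12.01) + 1(1.008) + 2(35.45) + 1(19.00) = 162.968 g/mol
Mass of C per mole = 6 × 12.01 = 72.060 g
% C = 72.060 / 162.968 × 100 = 44.22%

44.22%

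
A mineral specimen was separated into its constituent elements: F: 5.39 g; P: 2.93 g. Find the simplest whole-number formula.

Moles — F: 5.39 / 19.00 = 0.2837 mol; P: 2.93 / 30.97 = 0.09461 mol
Ratios (÷ 0.09461): F 2.999, P 1.000
≈ 3:1 → F3P

F3P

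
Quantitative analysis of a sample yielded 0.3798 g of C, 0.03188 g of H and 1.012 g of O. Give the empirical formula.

CHO2

n(C) = 0.3798/12.01 = 0.03162, n(H) = 0.03188/1.008 = 0.03163, n(O) = 1.012/16.00 = 0.06325
Smallest is C at 0.03162 mol; normalising gives C 1.000, H 1.000, O 2.000
Ratio ≈ 1:1:2, so the empirical formula is CHO2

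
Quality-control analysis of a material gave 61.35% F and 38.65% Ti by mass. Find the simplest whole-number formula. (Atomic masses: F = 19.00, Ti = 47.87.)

Assume 100 g: 61.35 g F, 38.65 g Ti.
F: 61.35 g ÷ 19.00 g/mol = 3.229 mol
Ti: 38.65 g ÷ 47.87 g/mol = 0.8074 mol
Divide by the smallest (0.8074 mol Ti): F 3.999, Ti 1.000
→ F4Ti

F4Ti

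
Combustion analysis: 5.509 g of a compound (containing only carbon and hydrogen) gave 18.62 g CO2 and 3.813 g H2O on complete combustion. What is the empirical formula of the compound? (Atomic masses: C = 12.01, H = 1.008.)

mol C = 18.62 / 44.01 = 0.4231; mass C = 0.4231 × 12.01 = 5.081 g
mol H = 2 × (3.813 / 18.02) = 0.4232; mass H = 0.4232 × 1.008 = 0.4266 g
Divide by the smallest (0.4231 mol C): C 1.000, H 1.000
→ CH

CH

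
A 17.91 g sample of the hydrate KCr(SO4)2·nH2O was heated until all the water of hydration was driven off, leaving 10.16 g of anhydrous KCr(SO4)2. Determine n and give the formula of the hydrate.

Mass of water lost = 17.91 − 10.16 = 7.75 g → 7.75 / 18.02 = 0.4301 mol H2O
Molar mass of KCr(SO4)2 = 283.24 g/mol → mol KCr(SO4)2 = 10.16 / 283.24 = 0.03587
n = 0.4301 / 0.03587 = 11.99 ≈ 12 → KCr(SO4)2·12H2O

KCr(SO4)2·12H2O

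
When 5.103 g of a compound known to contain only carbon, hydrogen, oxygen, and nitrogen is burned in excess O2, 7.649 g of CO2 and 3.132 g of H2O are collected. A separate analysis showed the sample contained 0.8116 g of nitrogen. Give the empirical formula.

mol C = 7.649 / 44.01 = 0.1738; mass C = 0.1738 × 12.01 = 2.087 g
mol H = 2 × (3.132 / 18.02) = 0.3476; mass H = 0.3476 × 1.008 = 0.3504 g
mol N = 0.8116 / 14.01 = 0.05793
mass O = 5.103 − (3.249) = 1.854 g → mol O = 0.1159
Smallest is N at 0.05793 mol; normalising gives C 3.000, H 6.001, N 1.000, O 2.000
≈ 3:6:1:2 → C3H6NO2

C3H6NO2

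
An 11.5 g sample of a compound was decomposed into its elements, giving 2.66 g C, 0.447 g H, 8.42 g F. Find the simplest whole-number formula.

n(C) = 2.66/12.01 = 0.2215, n(H) = 0.447/1.008 = 0.4435, n(F) = 8.42/19.00 = 0.4432
Divide by the smallest (0.2215 mol C): C 1.000, H 2.002, F 2.001
≈ 1:2:2 → CH2F2

CH2F2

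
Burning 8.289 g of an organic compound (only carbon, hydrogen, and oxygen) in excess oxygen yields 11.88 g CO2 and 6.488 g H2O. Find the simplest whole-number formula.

C3H8O3

mol C = 11.88 / 44.01 = 0.2699; mass C = 0.2699 × 12.01 = 3.242 g
mol H = 2 × (6.488 / 18.02) = 0.7201; mass H = 0.7201 × 1.008 = 0.7258 g
mass O = 8.289 − (3.968) = 4.321 g → mol O = 0.2701
Ratios (÷ 0.2699): C 1.000, H 2.668, O 1.001
×3: C 3.00, H 8.00, O 3.00 → C3H8O3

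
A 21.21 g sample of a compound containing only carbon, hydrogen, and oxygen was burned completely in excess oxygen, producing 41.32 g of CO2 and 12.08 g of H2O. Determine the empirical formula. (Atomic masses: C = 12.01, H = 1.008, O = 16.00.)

C7H10O4

mol C = 41.32 / 44.01 = 0.9389; mass C = 0.9389 × 12.01 = 11.28 g
mol H = 2 × (12.08 / 18.02) = 1.341; mass H = 1.341 × 1.008 = 1.351 g
mass O = 21.21 − (12.63) = 8.583 g → mol O = 0.5364
Divide by the smallest (0.5364 mol O): C 1.750, H 2.499, O 1.000
Scaling by 4: C 7.00, H 10.00, O 4.00 → C7H10O4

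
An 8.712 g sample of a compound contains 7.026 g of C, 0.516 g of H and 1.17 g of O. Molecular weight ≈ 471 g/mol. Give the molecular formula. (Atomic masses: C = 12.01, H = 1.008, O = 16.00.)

C32H28O4

Moles — C: 7.026 / 12.01 = 0.585 mol; H: 0.516 / 1.008 = 0.5119 mol; O: 1.17 / 16.00 = 0.07312 mol
Ratios (÷ 0.07312): C 8.000, H 7.000, O 1.000
≈ 8:7:1 → C8H7O
Empirical-formula mass = 119.14 g/mol
n = 471 / 119.14 = 3.95 ≈ 4
Molecular formula = (C8H7O)×4 = C32H28O4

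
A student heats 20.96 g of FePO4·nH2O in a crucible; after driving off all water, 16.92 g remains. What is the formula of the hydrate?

FePO4·2H2O

Mass of water lost = 20.96 − 16.92 = 4.04 g → 4.04 / 18.02 = 0.2242 mol H2O
Molar mass of FePO4 = 150.82 g/mol → mol FePO4 = 16.92 / 150.82 = 0.1122
n = 0.2242 / 0.1122 = 2.00 ≈ 2 → FePO4·2H2O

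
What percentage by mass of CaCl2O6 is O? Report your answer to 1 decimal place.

Molar mass = 1(40.08) + 2(35.45) + 6(16.00) = 206.980 g/mol
Mass of O per mole = 6 × 16.00 = 96.000 g
% O = 96.000 / 206.980 × 100 = 46.4%

46.4%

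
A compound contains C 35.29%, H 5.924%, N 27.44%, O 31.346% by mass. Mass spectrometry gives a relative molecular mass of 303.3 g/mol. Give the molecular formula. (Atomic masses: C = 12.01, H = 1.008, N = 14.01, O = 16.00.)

Assume 100 g: 35.29 g C, 5.924 g H, 27.44 g N, 31.346 g O.
C: 35.29 g ÷ 12.01 g/mol = 2.938 mol
H: 5.924 g ÷ 1.008 g/mol = 5.877 mol
N: 27.44 g ÷ 14.01 g/mol = 1.959 mol
O: 31.346 g ÷ 16.00 g/mol = 1.959 mol
Divide by the smallest (1.959 mol N): C 1.500, H 3.001, N 1.000, O 1.000
Scaling by 2: C 3.00, H 6.00, N 2.00, O 2.00 → C3H6N2O2
Empirical-formula mass = 102.10 g/mol
n = 303.3 / 102.10 = 2.97 ≈ 3
Molecular formula = (C3H6N2O2)×3 = C9H18N6O6

C9H18N6O6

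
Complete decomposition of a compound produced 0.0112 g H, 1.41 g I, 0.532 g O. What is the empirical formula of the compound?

H: 0.0112 g ÷ 1.008 g/mol = 0.01111 mol
I: 1.41 g ÷ 126.90 g/mol = 0.01111 mol
O: 0.532 g ÷ 16.00 g/mol = 0.03325 mol
Ratios (÷ 0.01111): H 1.000, I 1.000, O 2.993
→ HIO3

HIO3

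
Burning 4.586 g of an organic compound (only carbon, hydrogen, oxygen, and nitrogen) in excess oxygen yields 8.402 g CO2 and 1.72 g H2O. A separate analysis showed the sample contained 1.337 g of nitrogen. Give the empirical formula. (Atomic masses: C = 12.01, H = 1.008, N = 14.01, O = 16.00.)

C4H4N2O

mol C = 8.402 / 44.01 = 0.1909; mass C = 0.1909 × 12.01 = 2.293 g
mol H = 2 × (1.72 / 18.02) = 0.1909; mass H = 0.1909 × 1.008 = 0.1924 g
mol N = 1.337 / 14.01 = 0.09543
mass O = 4.586 − (3.822) = 0.7637 g → mol O = 0.04773
Divide by the smallest (0.04773 mol O): C 4.000, H 3.999, N 1.999, O 1.000
Ratio ≈ 4:4:2:1, so the empirical formula is C4H4N2O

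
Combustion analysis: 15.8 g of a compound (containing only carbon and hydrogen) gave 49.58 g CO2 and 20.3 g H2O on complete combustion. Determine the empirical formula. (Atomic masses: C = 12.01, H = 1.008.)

CH2

mol C = 49.58 / 44.01 = 1.127; mass C = 1.127 × 12.01 = 13.53 g
mol H = 2 × (20.3 / 18.02) = 2.253; mass H = 2.253 × 1.008 = 2.271 g
Ratios (÷ 1.127): C 1.000, H 2.000
→ CH2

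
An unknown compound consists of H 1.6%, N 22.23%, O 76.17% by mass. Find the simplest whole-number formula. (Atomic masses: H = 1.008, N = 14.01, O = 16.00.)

Assume 100 g: 1.6 g H, 22.23 g N, 76.17 g O.
n(H) = 1.6/1.008 = 1.587, n(N) = 22.23/14.01 = 1.587, n(O) = 76.17/16.00 = 4.761
Smallest is N at 1.587 mol; normalising gives H 1.000, N 1.000, O 3.000
Ratio ≈ 1:1:3, so the empirical formula is HNO3

HNO3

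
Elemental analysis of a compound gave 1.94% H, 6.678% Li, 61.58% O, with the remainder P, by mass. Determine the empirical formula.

Assume 100 g: 1.94 g H, 6.678 g Li, 61.58 g O, 29.802 g P.
H: 1.94 g ÷ 1.008 g/mol = 1.925 mol
Li: 6.678 g ÷ 6.94 g/mol = 0.9622 mol
O: 61.58 g ÷ 16.00 g/mol = 3.849 mol
P: 29.802 g ÷ 30.97 g/mol = 0.9623 mol
Ratios (÷ 0.9622): H 2.000, Li 1.000, O 4.000, P 1.000
≈ 2:1:4:1 → H2LiO4P

H2LiO4P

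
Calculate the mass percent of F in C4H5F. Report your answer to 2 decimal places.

Molar mass = 4(12.01) + 5(1.008) + 1(19.00) = 72.080 g/mol
Mass of F per mole = 1 × 19.00 = 19.000 g
% F = 19.000 / 72.080 × 100 = 26.36%

26.36%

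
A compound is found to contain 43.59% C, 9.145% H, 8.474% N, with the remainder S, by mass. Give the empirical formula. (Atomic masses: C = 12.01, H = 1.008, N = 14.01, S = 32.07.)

C6H15NS2

Assume 100 g: 43.59 g C, 9.145 g H, 8.474 g N, 38.791 g S.
n(C) = 43.59/12.01 = 3.629, n(H) = 9.145/1.008 = 9.072, n(N) = 8.474/14.01 = 0.6049, n(S) = 38.791/32.07 = 1.21
Ratios (÷ 0.6049): C 6.001, H 14.999, N 1.000, S 2.000
≈ 6:15:1:2 → C6H15NS2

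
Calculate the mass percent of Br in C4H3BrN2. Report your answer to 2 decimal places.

50.26%

Molar mass = 4(12.01) + 3(1.008) + 1(79.90) + 2(14.01) = 158.984 g/mol
Mass of Br per mole = 1 × 79.90 = 79.900 g
% Br = 79.900 / 158.984 × 100 = 50.26%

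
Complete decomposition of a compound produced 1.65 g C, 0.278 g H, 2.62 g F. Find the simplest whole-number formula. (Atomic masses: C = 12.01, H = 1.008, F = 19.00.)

CH2F

n(C) = 1.65/12.01 = 0.1374, n(H) = 0.278/1.008 = 0.2758, n(F) = 2.62/19.00 = 0.1379
Smallest is C at 0.1374 mol; normalising gives C 1.000, H 2.007, F 1.004
≈ 1:2:1 → CH2F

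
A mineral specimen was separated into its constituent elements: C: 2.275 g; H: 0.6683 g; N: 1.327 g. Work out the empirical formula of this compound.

C2H7N

n(C) = 2.275/12.01 = 0.1894, n(H) = 0.6683/1.008 = 0.663, n(N) = 1.327/14.01 = 0.09472
Smallest is N at 0.09472 mol; normalising gives C 2.000, H 7.000, N 1.000
≈ 2:7:1 → C2H7N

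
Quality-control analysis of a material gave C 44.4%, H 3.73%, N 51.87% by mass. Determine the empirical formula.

Assume 100 g: 44.4 g C, 3.73 g H, 51.87 g N.
Moles — C: 44.4 / 12.01 = 3.697 mol; H: 3.73 / 1.008 = 3.7 mol; N: 51.87 / 14.01 = 3.702 mol
Ratios (÷ 3.697): C 1.000, H 1.001, N 1.001
Ratio ≈ 1:1:1, so the empirical formula is CHN

CHN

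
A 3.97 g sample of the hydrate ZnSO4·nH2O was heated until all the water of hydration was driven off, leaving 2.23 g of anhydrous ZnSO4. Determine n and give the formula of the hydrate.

Mass of water lost = 3.97 − 2.23 = 1.74 g → 1.74 / 18.02 = 0.09656 mol H2O
Molar mass of ZnSO4 = 161.45 g/mol → mol ZnSO4 = 2.23 / 161.45 = 0.01381
n = 0.09656 / 0.01381 = 6.99 ≈ 7 → ZnSO4·7H2O

ZnSO4·7H2O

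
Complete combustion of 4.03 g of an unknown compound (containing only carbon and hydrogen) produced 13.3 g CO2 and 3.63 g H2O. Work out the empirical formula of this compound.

C3H4

mol C = 13.3 / 44.01 = 0.3022; mass C = 0.3022 × 12.01 = 3.629 g
mol H = 2 × (3.63 / 18.02) = 0.4029; mass H = 0.4029 × 1.008 = 0.4061 g
Smallest is C at 0.3022 mol; normalising gives C 1.000, H 1.333
Scaling by 3: C 3.00, H 4.00 → C3H4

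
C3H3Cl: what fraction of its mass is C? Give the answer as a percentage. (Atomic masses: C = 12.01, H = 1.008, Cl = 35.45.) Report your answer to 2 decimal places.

48.36%

Molar mass = 3(12.01) + 3(1.008) + 1(35.45) = 74.504 g/mol
Mass of C per mole = 3 × 12.01 = 36.030 g
% C = 36.030 / 74.504 × 100 = 48.36%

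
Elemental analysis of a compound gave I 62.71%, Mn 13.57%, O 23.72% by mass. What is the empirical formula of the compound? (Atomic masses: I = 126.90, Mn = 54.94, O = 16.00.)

I2MnO6

Assume 100 g: 62.71 g I, 13.57 g Mn, 23.72 g O.
I: 62.71 g ÷ 126.90 g/mol = 0.4942 mol
Mn: 13.57 g ÷ 54.94 g/mol = 0.247 mol
O: 23.72 g ÷ 16.00 g/mol = 1.482 mol
Divide by the smallest (0.247 mol Mn): I 2.001, Mn 1.000, O 6.002
≈ 2:1:6 → I2MnO6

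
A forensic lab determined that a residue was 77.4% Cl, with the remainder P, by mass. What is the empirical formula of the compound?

Cl3P

Assume 100 g: 77.4 g Cl, 22.6 g P.
Moles — Cl: 77.4 / 35.45 = 2.183 mol; P: 22.6 / 30.97 = 0.7297 mol
Smallest is P at 0.7297 mol; normalising gives Cl 2.992, P 1.000
→ Cl3P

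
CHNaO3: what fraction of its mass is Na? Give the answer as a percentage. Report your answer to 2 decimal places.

Molar mass = 1(12.01) + 1(1.008) + 1(22.99) + 3(16.00) = 84.008 g/mol
Mass of Na per mole = 1 × 22.99 = 22.990 g
% Na = 22.990 / 84.008 × 100 = 27.37%

27.37%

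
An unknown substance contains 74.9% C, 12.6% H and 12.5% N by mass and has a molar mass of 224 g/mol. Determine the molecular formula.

Assume 100 g: 74.9 g C, 12.6 g H, 12.5 g N.
Moles — C: 74.9 / 12.01 = 6.236 mol; H: 12.6 / 1.008 = 12.5 mol; N: 12.5 / 14.01 = 0.8922 mol
Smallest is N at 0.8922 mol; normalising gives C 6.990, H 14.010, N 1.000
→ C7H14N
Empirical-formula mass = 112.19 g/mol
n = 224 / 112.19 = 2.00 ≈ 2
Molecular formula = (C7H14N)×2 = C14H28N2

C14H28N2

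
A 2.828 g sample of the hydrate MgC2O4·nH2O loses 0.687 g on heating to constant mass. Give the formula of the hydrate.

Mass of anhydrous MgC2O4 = 2.828 − 0.687 = 2.141 g
mol H2O = 0.687 / 18.02 = 0.03812
Molar mass of MgC2O4 = 112.33 g/mol → mol MgC2O4 = 2.141 / 112.33 = 0.01906
n = 0.03812 / 0.01906 = 2.00 ≈ 2 → MgC2O4·2H2O

MgC2O4·2H2O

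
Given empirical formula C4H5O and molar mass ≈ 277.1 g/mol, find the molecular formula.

C16H20O4

Empirical-formula mass = 69.08 g/mol
n = 277.1 / 69.08 = 4.01 ≈ 4
Molecular formula = (C4H5O)4 = C16H20O4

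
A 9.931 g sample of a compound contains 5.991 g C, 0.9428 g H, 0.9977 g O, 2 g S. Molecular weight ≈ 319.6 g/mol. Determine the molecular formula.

C: 5.991 g ÷ 12.01 g/mol = 0.4988 mol
H: 0.9428 g ÷ 1.008 g/mol = 0.9353 mol
O: 0.9977 g ÷ 16.00 g/mol = 0.06236 mol
S: 2 g ÷ 32.07 g/mol = 0.06236 mol
Smallest is O at 0.06236 mol; normalising gives C 8.000, H 15.000, O 1.000, S 1.000
≈ 8:15:1:1 → C8H15OS
Empirical-formula mass = 159.27 g/mol
n = 319.6 / 159.27 = 2.01 ≈ 2
Molecular formula = (C8H15OS)×2 = C16H30O2S2

C16H30O2S2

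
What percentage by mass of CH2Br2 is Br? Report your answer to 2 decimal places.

91.93%

Molar mass = 1(12.01) + 2(1.008) + 2(79.90) = 173.826 g/mol
Mass of Br per mole = 2 × 79.90 = 159.800 g
% Br = 159.800 / 173.826 × 100 = 91.93%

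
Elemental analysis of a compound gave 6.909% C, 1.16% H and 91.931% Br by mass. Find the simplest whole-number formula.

Assume 100 g: 6.909 g C, 1.16 g H, 91.931 g Br.
Moles — C: 6.909 / 12.01 = 0.5753 mol; H: 1.16 / 1.008 = 1.151 mol; Br: 91.931 / 79.90 = 1.151 mol
Smallest is C at 0.5753 mol; normalising gives C 1.000, H 2.000, Br 2.000
≈ 1:2:2 → CH2Br2

CH2Br2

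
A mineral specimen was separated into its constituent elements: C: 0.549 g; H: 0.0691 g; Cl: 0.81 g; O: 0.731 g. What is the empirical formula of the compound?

Moles — C: 0.549 / 12.01 = 0.04571 mol; H: 0.0691 / 1.008 = 0.06855 mol; Cl: 0.81 / 35.45 = 0.02285 mol; O: 0.731 / 16.00 = 0.04569 mol
Smallest is Cl at 0.02285 mol; normalising gives C 2.001, H 3.000, Cl 1.000, O 2.000
Ratio ≈ 2:3:1:2, so the empirical formula is C2H3ClO2

C2H3ClO2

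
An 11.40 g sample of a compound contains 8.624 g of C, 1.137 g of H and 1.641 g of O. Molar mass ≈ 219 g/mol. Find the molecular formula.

n(C) = 8.624/12.01 = 0.7181, n(H) = 1.137/1.008 = 1.128, n(O) = 1.641/16.00 = 0.1026
Divide by the smallest (0.1026 mol O): C 7.001, H 10.998, O 1.000
→ C7H11O
Empirical-formula mass = 111.16 g/mol
n = 219 / 111.16 = 1.97 ≈ 2
Molecular formula = (C7H11O)×2 = C14H22O2

C14H22O2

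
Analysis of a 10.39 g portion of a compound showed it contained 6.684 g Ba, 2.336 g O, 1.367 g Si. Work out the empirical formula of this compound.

Ba: 6.684 g ÷ 137.33 g/mol = 0.04867 mol
O: 2.336 g ÷ 16.00 g/mol = 0.146 mol
Si: 1.367 g ÷ 28.09 g/mol = 0.04867 mol
Ratios (÷ 0.04867): Ba 1.000, O 3.000, Si 1.000
≈ 1:3:1 → BaO3Si

BaO3Si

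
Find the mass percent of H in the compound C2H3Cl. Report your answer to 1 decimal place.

Molar mass = 2(12.01) + 3(1.008) + 1(35.45) = 62.494 g/mol
Mass of H per mole = 3 × 1.008 = 3.024 g
% H = 3.024 / 62.494 × 100 = 4.8%

4.8%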